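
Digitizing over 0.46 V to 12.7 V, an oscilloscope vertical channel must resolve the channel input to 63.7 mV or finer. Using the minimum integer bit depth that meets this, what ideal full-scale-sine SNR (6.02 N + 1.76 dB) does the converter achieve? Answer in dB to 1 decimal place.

49.9 dB

Span: 12.7 V − (0.46 V) = 12.24 V.
12.24 V / 63.7 mV = 192.2. Since 2^7 = 128 and 2^8 = 256, N = 8.
SNR = 6.02 × 8 + 1.76 = 49.92 dB.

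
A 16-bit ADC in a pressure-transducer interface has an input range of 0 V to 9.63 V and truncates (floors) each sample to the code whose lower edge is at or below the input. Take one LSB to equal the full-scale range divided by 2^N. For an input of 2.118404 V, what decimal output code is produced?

Span = 9.63 V. LSB = 9.63 V / 2^16 ≈ 146.9 µV.
code = ⌊(V_in − V_min)/LSB⌋ = ⌊(V_in − V_min) × 2^16 / range⌋
     = ⌊(2.118404 − (0)) × 65536 / 9.63⌋ = ⌊2.118404 × 65536/9.63⌋
     = ⌊14416.586⌋ = 14416.

14416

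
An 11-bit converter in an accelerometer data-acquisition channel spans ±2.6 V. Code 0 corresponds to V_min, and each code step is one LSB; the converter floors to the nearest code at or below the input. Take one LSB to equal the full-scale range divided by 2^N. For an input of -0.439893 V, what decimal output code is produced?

850

Span: 2.6 V − (-2.6 V) = 5.2 V. LSB = 5.2 V / 2^11 ≈ 2.539 mV.
(V_in − V_min) × 2^11/range = (-0.439893 − (-2.6)) × 2048/5.2 = 850.750.
Floor → code = 850.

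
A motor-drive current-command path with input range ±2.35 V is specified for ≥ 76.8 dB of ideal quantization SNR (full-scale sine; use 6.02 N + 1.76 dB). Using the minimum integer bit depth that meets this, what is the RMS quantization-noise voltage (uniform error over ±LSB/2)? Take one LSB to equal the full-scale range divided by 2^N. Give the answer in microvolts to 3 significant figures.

Span: 2.35 V − (-2.35 V) = 4.7 V.
6.02 N + 1.76 ≥ 76.8 gives N ≥ 12.465, so the minimum integer is 13.
One LSB is 4.7 V / 8192 = 0.57373 mV.
RMS noise = LSB/√12 = 166 µV.

166 µV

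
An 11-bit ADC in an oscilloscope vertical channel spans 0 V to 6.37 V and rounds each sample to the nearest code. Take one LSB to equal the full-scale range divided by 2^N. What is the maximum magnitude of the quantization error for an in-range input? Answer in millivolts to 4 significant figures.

V_FS = 6.37 V.
LSB = 6.37 V ÷ 2^11 = 6.37/2048 V = 3.11035 mV.
A rounding quantizer has |error| ≤ LSB/2 = 1.555 mV.

1.555 mV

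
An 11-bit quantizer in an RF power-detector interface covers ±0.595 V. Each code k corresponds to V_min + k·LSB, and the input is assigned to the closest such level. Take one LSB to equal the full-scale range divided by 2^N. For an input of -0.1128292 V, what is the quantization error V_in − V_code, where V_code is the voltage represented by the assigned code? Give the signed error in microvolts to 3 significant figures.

−105 µV

Full-scale range = 0.595 V − (-0.595 V) = 1.19 V. LSB = 1.19 V / 2^11 ≈ 0.5811 mV.
(V_in − V_min)/LSB = (-0.1128292 − (-0.595)) × 2048/1.19 = 829.8200 → nearest code k = 830.
V_code = -0.595 + (830/2048) × 1.19 = -0.1127246094 V.
V_in − V_code = -0.1128292 − (-0.1127246094) = −105 µV.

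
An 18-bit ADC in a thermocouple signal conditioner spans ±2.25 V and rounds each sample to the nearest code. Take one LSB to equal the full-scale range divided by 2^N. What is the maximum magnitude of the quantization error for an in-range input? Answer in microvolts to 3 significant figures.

Range = 2.25 − (-2.25) = 4.5 V.
Step size = 4.5/262144 V = 17.166 µV.
A rounding quantizer has |error| ≤ LSB/2 = 8.58 µV.

8.58 µV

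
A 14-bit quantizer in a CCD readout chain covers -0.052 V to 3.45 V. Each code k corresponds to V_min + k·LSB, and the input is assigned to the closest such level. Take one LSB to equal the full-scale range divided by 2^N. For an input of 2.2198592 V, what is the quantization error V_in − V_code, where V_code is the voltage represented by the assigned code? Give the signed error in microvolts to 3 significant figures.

The full-scale span is 3.45 − (-0.052) = 3.502 V. LSB = 3.502 V / 2^14 ≈ 213.7 µV.
Position in LSBs: (2.2198592 − (-0.052)) × 16384/3.502 = 10628.8239; rounding gives k = 10629.
Reconstructed level: -0.052 + 10629 × 3.502/16384 V = 2.2198968506 V.
Error = V_in − V_code = 2.2198592 − (2.2198968506) = −37.7 µV.

−37.7 µV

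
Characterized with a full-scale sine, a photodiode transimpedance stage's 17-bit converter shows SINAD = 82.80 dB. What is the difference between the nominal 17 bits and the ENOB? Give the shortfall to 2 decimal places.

ENOB = (SINAD − 1.76)/6.02 = (82.80 − 1.76)/6.02 = 13.4618 bits.
17 − 13.4618 = 3.54 bits below nominal.

3.54 bits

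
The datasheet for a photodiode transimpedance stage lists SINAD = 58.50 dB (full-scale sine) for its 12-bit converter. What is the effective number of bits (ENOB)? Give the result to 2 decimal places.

Inverting SNR = 6.02 N + 1.76: N_eff = (58.50 − 1.76)/6.02 = 9.4252.

9.43 bits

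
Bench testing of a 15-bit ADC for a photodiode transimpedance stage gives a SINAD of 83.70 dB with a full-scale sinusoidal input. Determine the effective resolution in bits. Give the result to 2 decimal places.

ENOB = (83.70 − 1.76)/6.02 = 13.6113 bits.

13.61 bits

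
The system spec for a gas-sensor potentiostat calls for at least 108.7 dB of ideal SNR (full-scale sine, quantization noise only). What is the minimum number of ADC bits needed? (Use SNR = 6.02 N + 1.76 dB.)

Solving 6.02 N ≥ 108.7 − 1.76: N ≥ 17.764. Round up → N = 18.

18 bits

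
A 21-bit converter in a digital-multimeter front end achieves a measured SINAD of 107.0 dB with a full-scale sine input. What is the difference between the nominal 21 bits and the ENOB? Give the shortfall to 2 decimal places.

N_eff = (107.0 − 1.76)/6.02 = 17.4817 bits.
21 − 17.4817 = 3.52 bits below nominal.

3.52 bits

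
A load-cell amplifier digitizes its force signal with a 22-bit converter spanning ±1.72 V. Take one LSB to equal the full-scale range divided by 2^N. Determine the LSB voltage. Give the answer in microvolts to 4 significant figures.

The full-scale span is 1.72 − (-1.72) = 3.44 V.
There are 2^22 = 4194304 steps.
One LSB is 3.44 V / 4194304 = 0.8202 µV.

0.8202 µV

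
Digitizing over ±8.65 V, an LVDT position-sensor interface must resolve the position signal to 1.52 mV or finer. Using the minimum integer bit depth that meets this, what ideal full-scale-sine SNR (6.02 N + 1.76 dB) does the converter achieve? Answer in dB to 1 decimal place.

86.0 dB

Range = 8.65 − (-8.65) = 17.3 V.
Need 2^N ≥ 17.3 V / 1.52 mV = 11380 → N_min = 14.
SNR = 6.02 × 14 + 1.76 = 86.04 dB.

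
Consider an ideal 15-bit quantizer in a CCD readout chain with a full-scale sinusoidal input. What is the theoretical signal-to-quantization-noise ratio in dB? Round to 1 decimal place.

Ideal quantization SNR: 6.02 × 15 + 1.76 dB = 92.1 dB.

92.1 dB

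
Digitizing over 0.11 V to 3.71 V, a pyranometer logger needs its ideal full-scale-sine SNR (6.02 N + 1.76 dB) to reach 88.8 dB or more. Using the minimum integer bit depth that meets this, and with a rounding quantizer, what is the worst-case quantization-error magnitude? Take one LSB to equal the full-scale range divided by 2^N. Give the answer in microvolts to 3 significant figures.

54.9 µV

Full-scale range = 3.71 V − (0.11 V) = 3.6 V.
6.02 N + 1.76 ≥ 88.8 gives N ≥ 14.458, so the minimum integer is 15.
LSB = 3.6 V ÷ 2^15 = 3.6/32768 V = 109.86 µV.
Half an LSB is 54.9 µV.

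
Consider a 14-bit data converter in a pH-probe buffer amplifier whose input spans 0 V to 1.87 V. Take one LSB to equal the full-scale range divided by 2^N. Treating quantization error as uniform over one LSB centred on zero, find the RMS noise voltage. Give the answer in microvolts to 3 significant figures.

Span = 1.87 V.
Step size = 1.87/16384 V = 114.14 µV.
For a uniform distribution on [−LSB/2, +LSB/2], V_rms = LSB/√12 = 114.14 µV/3.4641 = 32.9 µV.

32.9 µV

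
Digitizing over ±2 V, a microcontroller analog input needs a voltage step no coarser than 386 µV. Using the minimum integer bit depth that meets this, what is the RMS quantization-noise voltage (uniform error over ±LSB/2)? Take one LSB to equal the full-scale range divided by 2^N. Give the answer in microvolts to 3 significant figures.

70.5 µV

Full-scale range = 2 V − (-2 V) = 4 V.
Required number of levels: 4/386 µV = 10363; smallest N with 2^N ≥ that is 14.
LSB = 4 V ÷ 2^14 = 4/16384 V = 244.14 µV.
σ_q = LSB/√12 = 244.14 µV/3.4641 = 70.5 µV.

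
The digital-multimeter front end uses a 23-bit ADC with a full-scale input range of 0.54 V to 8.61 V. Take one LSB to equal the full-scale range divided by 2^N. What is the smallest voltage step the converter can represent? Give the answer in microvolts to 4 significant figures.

0.9620 µV

Full-scale range = 8.61 V − (0.54 V) = 8.07 V.
There are 2^23 = 8388608 steps.
One LSB is 8.07 V / 8388608 = 0.9620 µV.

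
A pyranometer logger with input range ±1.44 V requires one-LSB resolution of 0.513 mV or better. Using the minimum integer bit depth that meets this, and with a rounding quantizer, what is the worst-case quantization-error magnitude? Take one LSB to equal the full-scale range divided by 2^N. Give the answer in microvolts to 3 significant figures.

176 µV

Span: 1.44 V − (-1.44 V) = 2.88 V.
Levels needed ≥ 2.88/0.513 mV = 5614. 2^13 = 8192 suffices, so N_min = 13.
Step size = 2.88/8192 V = 351.56 µV.
Max error for round-to-nearest is LSB/2 = 176 µV.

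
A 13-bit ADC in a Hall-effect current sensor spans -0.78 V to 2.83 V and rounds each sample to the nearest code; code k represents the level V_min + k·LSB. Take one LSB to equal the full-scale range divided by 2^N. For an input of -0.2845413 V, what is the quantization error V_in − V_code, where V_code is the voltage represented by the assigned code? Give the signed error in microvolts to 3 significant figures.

Range = 2.83 − (-0.78) = 3.61 V. LSB = 3.61 V / 2^13 ≈ 440.7 µV.
(V_in − V_min)/LSB = (-0.2845413 − (-0.78)) × 8192/3.61 = 1124.3207 → nearest code k = 1124.
Reconstructed level: -0.78 + 1124 × 3.61/8192 V = -0.2846826172 V.
Error = V_in − V_code = -0.2845413 − (-0.2846826172) = +141 µV.

+141 µV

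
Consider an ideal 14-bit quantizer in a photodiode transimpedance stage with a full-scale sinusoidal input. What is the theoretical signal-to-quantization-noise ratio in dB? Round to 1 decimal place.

SNR = 6.02·14 + 1.76 = 86.04 dB.

86.0 dB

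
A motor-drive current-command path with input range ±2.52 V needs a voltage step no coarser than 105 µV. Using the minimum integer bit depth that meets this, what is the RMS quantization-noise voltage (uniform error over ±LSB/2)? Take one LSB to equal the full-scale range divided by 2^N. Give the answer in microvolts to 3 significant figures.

The full-scale span is 2.52 − (-2.52) = 5.04 V.
Required number of levels: 5.04/105 µV = 48000; smallest N with 2^N ≥ that is 16.
One LSB is 5.04 V / 65536 = 76.904 µV.
V_rms = LSB/√12 = 22.2 µV.

22.2 µV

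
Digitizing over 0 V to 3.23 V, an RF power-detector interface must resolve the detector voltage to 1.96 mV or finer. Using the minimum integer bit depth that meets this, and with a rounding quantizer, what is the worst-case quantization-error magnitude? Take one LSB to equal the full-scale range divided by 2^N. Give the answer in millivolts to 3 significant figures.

Full-scale range = 3.23 V.
Levels needed ≥ 3.23/1.96 mV = 1648. 2^11 = 2048 suffices, so N_min = 11.
Step size = 3.23/2048 V = 1.5771 mV.
Half an LSB is 0.789 mV.

0.789 mV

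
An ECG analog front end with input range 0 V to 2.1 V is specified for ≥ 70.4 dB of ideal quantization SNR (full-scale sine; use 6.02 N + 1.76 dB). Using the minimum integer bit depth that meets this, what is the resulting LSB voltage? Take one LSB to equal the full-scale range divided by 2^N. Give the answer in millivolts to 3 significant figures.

0.513 mV

V_FS = 2.1 V.
6.02 N + 1.76 ≥ 70.4 gives N ≥ 11.402, so the minimum integer is 12.
Step size = 2.1/4096 V = 0.513 mV.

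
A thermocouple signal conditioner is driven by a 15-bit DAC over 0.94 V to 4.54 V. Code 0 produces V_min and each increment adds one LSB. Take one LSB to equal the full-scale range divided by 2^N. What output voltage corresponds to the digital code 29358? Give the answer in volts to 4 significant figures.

The full-scale span is 4.54 − (0.94) = 3.6 V. LSB = 3.6 V / 2^15.
V_out = V_min + code × LSB = 0.94 V + 29358 × 3.6 V / 32768
      = 0.94 + 3.22537 = 4.16537 V.

4.165 V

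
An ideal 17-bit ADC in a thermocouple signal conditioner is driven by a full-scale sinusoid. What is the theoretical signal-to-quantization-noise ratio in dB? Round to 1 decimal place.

For an ideal N-bit converter with full-scale sine input, SNR = 6.02 N + 1.76 dB. SNR = 6.02 × 17 + 1.76 = 102.34 + 1.76 = 104.10 dB.

104.1 dB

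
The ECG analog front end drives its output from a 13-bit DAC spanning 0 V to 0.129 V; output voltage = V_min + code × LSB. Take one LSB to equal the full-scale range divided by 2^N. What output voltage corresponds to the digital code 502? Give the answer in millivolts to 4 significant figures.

Span = 0.129 V. LSB = 0.129 V / 2^13.
V_out = V_min + code × LSB = 0 V + 502 × 0.129 V / 8192
      = 0 V + 0.00790503 V = 0.00790503 V.

7.905 mV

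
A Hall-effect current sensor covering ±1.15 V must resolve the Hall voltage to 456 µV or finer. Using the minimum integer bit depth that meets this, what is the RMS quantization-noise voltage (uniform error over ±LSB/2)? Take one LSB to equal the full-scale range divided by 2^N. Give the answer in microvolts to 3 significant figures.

81.0 µV

Range = 1.15 − (-1.15) = 2.3 V.
Need 2^N ≥ 2.3 V / 456 µV = 5044 → N_min = 13.
LSB = 2.3 V ÷ 2^13 = 2.3/8192 V = 280.76 µV.
σ_q = LSB/√12 = 280.76 µV/3.4641 = 81.0 µV.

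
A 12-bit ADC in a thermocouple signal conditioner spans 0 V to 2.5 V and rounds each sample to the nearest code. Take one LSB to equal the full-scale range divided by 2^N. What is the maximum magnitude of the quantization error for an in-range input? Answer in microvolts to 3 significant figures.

Range is 2.5 V.
LSB = 2.5 V ÷ 2^12 = 2.5/4096 V = 0.61035 mV.
Worst-case error for round-to-nearest is half an LSB: 305 µV.

305 µV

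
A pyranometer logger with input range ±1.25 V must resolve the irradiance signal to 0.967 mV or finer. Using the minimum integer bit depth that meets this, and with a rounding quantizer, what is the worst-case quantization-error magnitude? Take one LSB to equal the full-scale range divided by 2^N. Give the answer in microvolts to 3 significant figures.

305 µV

Span: 1.25 V − (-1.25 V) = 2.5 V.
Levels needed ≥ 2.5/0.967 mV = 2585. 2^12 = 4096 suffices, so N_min = 12.
LSB = 2.5 V ÷ 2^12 = 2.5/4096 V = 0.61035 mV.
Half an LSB is 305 µV.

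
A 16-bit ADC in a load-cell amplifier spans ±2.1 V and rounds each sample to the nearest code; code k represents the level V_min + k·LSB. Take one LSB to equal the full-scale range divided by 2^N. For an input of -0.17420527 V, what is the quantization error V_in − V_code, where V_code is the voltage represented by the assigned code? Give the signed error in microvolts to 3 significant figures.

−17.0 µV

Range = 2.1 − (-2.1) = 4.2 V. LSB = 4.2 V / 2^16 ≈ 64.09 µV.
(-0.17420527 − (-2.1)) / LSB = 1.92579473 × 65536/4.2 = 30049.7341. Nearest integer: k = 30050.
V_code = V_min + k × range/2^16 = -2.1 + 30050 × 4.2/65536 = -0.17418823242 V.
e = -0.17420527 − (-0.17418823242) = −17.0 µV.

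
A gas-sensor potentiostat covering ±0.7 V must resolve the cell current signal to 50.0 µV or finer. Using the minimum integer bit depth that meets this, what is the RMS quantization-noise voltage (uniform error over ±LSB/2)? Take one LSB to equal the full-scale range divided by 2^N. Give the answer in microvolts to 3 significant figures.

12.3 µV

Full-scale range = 0.7 V − (-0.7 V) = 1.4 V.
Levels needed ≥ 1.4/50.0 µV = 28000. 2^15 = 32768 suffices, so N_min = 15.
LSB = 1.4 V / 2^15 = 42.725 µV.
V_rms = LSB/√12 = 12.3 µV.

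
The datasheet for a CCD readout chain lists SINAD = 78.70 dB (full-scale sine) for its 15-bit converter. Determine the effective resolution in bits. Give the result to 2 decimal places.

(78.70 − 1.76) / 6.02 = 76.94/6.02 = 12.7807 effective bits.

12.78 bits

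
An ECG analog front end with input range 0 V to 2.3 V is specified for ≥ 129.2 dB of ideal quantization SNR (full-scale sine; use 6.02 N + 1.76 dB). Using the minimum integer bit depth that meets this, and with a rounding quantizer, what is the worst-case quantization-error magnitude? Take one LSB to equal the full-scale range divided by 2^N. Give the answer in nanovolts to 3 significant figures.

Span = 2.3 V.
Required N = ⌈(129.2 − 1.76)/6.02⌉ = ⌈21.169⌉ = 22.
Step size = 2.3/4194304 V = 0.54836 µV.
Max error for round-to-nearest is LSB/2 = 274 nV.

274 nV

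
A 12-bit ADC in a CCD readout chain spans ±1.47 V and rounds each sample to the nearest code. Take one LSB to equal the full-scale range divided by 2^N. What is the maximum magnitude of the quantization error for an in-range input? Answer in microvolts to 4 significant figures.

358.9 µV

Span: 1.47 V − (-1.47 V) = 2.94 V.
LSB = 2.94 V ÷ 2^12 = 2.94/4096 V = 0.717773 mV.
Worst-case error for round-to-nearest is half an LSB: 358.9 µV.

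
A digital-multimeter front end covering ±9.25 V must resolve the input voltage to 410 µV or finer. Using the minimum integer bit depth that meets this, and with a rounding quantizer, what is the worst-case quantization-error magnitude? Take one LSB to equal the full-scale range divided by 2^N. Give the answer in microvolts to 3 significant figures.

141 µV

Full-scale range = 9.25 V − (-9.25 V) = 18.5 V.
Levels needed ≥ 18.5/410 µV = 45120. 2^16 = 65536 suffices, so N_min = 16.
One LSB is 18.5 V / 65536 = 282.29 µV.
Max error for round-to-nearest is LSB/2 = 141 µV.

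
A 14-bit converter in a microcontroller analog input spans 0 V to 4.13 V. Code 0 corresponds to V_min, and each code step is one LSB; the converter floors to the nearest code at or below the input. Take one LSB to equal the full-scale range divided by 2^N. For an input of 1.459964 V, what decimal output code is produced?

V_FS = 4.13 V. LSB = 4.13 V / 2^14 ≈ 252.1 µV.
(V_in − V_min) × 2^14/range = (1.459964 − (0)) × 16384/4.13 = 5791.780.
Floor → code = 5791.

5791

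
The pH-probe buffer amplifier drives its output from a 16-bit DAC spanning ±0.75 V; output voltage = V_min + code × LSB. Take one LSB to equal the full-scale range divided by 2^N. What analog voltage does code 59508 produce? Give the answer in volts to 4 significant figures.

Span: 0.75 V − (-0.75 V) = 1.5 V. LSB = 1.5 V / 2^16.
V_out = -0.75 + 59508 × (1.5/65536) V
      = -0.75 + 1.36203 = 0.612030 V.

0.6120 V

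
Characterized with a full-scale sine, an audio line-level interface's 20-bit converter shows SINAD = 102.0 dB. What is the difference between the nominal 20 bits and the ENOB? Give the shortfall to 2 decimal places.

ENOB = (SINAD − 1.76)/6.02 = (102.0 − 1.76)/6.02 = 16.6512 bits.
20 − 16.6512 = 3.35 bits below nominal.

3.35 bits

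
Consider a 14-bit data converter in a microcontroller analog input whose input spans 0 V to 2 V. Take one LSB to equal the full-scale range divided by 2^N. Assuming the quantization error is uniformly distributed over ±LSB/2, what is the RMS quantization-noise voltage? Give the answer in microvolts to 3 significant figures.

Full-scale range = 2 V.
Step size = 2/16384 V = 122.07 µV.
RMS of a uniform error over width LSB is LSB/√12 = 35.2 µV.

35.2 µV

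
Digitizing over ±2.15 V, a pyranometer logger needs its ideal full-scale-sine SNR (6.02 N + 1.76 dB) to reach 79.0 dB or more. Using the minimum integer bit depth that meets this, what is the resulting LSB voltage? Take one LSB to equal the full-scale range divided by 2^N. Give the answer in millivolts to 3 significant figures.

0.525 mV

The full-scale span is 2.15 − (-2.15) = 4.3 V.
Solving 6.02 N ≥ 79.0 − 1.76: N ≥ 12.831. Round up → N = 13.
LSB = 4.3 V ÷ 2^13 = 4.3/8192 V = 0.525 mV.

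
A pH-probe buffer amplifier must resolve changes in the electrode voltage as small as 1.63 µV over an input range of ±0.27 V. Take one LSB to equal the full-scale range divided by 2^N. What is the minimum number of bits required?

Span: 0.27 V − (-0.27 V) = 0.54 V.
Need 2^N ≥ 0.54 V / 1.63 µV = 331300 → N_min = 19.

19 bits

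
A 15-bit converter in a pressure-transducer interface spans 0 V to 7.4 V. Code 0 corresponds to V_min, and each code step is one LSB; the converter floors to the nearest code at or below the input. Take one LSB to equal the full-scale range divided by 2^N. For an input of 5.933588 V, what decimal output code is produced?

Full-scale range = 7.4 V. LSB = 7.4 V / 2^15 ≈ 225.8 µV.
V_in − V_min = 5.933588 − (0) = 5.933588 V.
Divide by LSB: 5.933588 × 32768/7.4 = 26274.5691.
Truncating gives code 26274.

26274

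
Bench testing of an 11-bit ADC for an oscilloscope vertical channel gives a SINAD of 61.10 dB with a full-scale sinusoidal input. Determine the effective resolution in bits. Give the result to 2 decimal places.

ENOB = (SINAD − 1.76) / 6.02 = (61.10 − 1.76) / 6.02 = 59.34 / 6.02 = 9.8571.

9.86 bits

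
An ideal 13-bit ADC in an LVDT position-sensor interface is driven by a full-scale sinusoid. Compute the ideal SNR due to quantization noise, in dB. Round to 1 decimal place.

80.0 dB

SNR = 6.02·13 + 1.76 = 80.02 dB.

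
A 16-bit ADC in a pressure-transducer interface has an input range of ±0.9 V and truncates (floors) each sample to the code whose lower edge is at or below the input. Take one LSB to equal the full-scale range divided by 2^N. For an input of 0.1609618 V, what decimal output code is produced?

Full-scale range = 0.9 V − (-0.9 V) = 1.8 V. LSB = 1.8 V / 2^16 ≈ 27.47 µV.
code = ⌊(V_in − V_min)/LSB⌋ = ⌊(V_in − V_min) × 2^16 / range⌋
     = ⌊(0.1609618 − (-0.9)) × 65536 / 1.8⌋ = ⌊1.0609618 × 65536/1.8⌋
     = ⌊38628.440⌋ = 38628.

38628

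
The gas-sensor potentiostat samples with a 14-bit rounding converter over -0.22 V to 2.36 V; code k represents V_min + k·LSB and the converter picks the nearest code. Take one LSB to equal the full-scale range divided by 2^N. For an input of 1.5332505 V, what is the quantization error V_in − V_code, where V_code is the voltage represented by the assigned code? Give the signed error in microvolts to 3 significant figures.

Range = 2.36 − (-0.22) = 2.58 V. LSB = 2.58 V / 2^14 ≈ 157.5 µV.
Position in LSBs: (1.5332505 − (-0.22)) × 16384/2.58 = 11133.8202; rounding gives k = 11134.
V_code = V_min + k × range/2^14 = -0.22 + 11134 × 2.58/16384 = 1.5332788086 V.
e = 1.5332505 − (1.5332788086) = −28.3 µV.

−28.3 µV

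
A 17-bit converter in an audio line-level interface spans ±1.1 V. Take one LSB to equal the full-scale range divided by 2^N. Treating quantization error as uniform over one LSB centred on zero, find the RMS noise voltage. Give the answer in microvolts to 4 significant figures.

4.845 µV

Range = 1.1 − (-1.1) = 2.2 V.
One LSB is 2.2 V / 131072 = 16.7847 µV.
V_rms = LSB/√12 = 16.7847 µV / √12 = 4.845 µV.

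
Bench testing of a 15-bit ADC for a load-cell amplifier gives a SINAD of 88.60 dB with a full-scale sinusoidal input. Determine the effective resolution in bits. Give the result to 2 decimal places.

ENOB = (SINAD − 1.76) / 6.02 = (88.60 − 1.76) / 6.02 = 86.84 / 6.02 = 14.4252.

14.43 bits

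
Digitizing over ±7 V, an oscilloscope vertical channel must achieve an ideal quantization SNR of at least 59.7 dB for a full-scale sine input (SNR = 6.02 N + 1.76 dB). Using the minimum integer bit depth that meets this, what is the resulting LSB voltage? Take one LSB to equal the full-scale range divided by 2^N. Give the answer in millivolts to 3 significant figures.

13.7 mV

The full-scale span is 7 − (-7) = 14 V.
N ≥ (59.7 − 1.76)/6.02 = 9.625 → N_min = 10.
One LSB is 14 V / 1024 = 13.7 mV.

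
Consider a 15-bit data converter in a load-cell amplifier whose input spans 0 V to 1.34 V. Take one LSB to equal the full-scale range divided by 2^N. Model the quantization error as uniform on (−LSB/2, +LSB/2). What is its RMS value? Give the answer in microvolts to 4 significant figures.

Full-scale range = 1.34 V.
LSB = 1.34 V ÷ 2^15 = 1.34/32768 V = 40.8936 µV.
RMS of a uniform error over width LSB is LSB/√12 = 11.80 µV.

11.80 µV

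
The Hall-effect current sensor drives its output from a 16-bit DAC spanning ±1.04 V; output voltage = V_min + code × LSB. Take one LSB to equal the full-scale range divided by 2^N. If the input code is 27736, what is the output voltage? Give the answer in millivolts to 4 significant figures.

-159.7 mV

Range = 1.04 − (-1.04) = 2.08 V. LSB = 2.08 V / 2^16.
Output = V_min + (27736/65536) × range = -1.04 + 0.423218 × 2.08 V
      = -1.04 + 0.880293 = -0.159707 V.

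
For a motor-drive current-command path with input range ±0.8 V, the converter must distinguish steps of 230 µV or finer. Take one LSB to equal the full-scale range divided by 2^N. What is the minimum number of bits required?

13 bits

Span: 0.8 V − (-0.8 V) = 1.6 V.
Required number of levels: 1.6/230 µV = 6956.5; smallest N with 2^N ≥ that is 13.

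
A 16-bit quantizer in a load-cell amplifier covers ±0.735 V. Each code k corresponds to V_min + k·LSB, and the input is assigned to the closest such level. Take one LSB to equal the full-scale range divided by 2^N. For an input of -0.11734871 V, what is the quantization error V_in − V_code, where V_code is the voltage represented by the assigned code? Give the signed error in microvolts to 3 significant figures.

+7.25 µV

Full-scale range = 0.735 V − (-0.735 V) = 1.47 V. LSB = 1.47 V / 2^16 ≈ 22.43 µV.
(V_in − V_min)/LSB = (-0.11734871 − (-0.735)) × 65536/1.47 = 27536.3231 → nearest code k = 27536.
V_code = V_min + k × range/2^16 = -0.735 + 27536 × 1.47/65536 = -0.11735595703 V.
e = -0.11734871 − (-0.11735595703) = +7.25 µV.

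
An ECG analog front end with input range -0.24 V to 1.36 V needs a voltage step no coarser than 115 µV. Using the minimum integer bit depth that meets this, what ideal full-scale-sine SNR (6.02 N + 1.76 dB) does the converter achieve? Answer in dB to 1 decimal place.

86.0 dB

Range = 1.36 − (-0.24) = 1.6 V.
1.6 V / 115 µV = 13910. Since 2^13 = 8192 and 2^14 = 16384, N = 14.
SNR = 6.02 × 14 + 1.76 = 86.04 dB.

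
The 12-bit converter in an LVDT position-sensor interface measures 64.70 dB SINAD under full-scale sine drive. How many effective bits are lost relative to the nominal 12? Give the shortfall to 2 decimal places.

1.54 bits

ENOB = (SINAD − 1.76)/6.02 = (64.70 − 1.76)/6.02 = 10.4551 bits.
12 − 10.4551 = 1.54 bits below nominal.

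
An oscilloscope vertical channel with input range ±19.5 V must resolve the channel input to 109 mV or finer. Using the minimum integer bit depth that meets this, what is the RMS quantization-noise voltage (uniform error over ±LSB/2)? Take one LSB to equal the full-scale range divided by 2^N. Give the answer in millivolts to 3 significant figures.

22.0 mV

Full-scale range = 19.5 V − (-19.5 V) = 39 V.
Levels needed ≥ 39/109 mV = 357.8. 2^9 = 512 suffices, so N_min = 9.
LSB = 39 V / 2^9 = 76.172 mV.
V_rms = LSB/√12 = 22.0 mV.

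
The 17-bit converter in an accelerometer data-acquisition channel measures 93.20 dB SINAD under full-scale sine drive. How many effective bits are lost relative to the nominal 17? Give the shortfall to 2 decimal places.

1.81 bits

Effective bits = (93.20 − 1.76)/6.02 = 15.1894.
Lost resolution: 17 − 15.1894 = 1.8106 bits.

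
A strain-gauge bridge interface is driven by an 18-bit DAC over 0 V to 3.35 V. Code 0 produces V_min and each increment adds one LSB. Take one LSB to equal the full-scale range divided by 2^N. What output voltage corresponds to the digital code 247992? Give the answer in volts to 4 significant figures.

V_FS = 3.35 V. LSB = 3.35 V / 2^18.
V_out = V_min + code × LSB = 0 V + 247992 × 3.35 V / 262144
      = 0 + 3.16915 = 3.16915 V.

3.169 V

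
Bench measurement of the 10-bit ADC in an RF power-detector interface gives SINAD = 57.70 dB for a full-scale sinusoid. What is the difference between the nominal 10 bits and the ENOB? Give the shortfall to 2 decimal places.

0.71 bits

N_eff = (57.70 − 1.76)/6.02 = 9.2924 bits.
Lost resolution: 10 − 9.2924 = 0.7076 bits.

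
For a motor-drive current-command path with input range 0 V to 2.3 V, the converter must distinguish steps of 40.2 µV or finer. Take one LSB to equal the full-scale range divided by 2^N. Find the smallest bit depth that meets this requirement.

Range is 2.3 V.
Required number of levels: 2.3/40.2 µV = 57214; smallest N with 2^N ≥ that is 16.

16 bits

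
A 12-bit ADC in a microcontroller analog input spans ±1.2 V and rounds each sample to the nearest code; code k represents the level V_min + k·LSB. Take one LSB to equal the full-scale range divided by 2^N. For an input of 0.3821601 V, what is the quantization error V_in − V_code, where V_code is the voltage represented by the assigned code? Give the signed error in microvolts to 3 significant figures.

+129 µV

Full-scale range = 1.2 V − (-1.2 V) = 2.4 V. LSB = 2.4 V / 2^12 ≈ 0.5859 mV.
(V_in − V_min)/LSB = (0.3821601 − (-1.2)) × 4096/2.4 = 2700.2199 → nearest code k = 2700.
Reconstructed level: -1.2 + 2700 × 2.4/4096 V = 0.3820312500 V.
Error = V_in − V_code = 0.3821601 − (0.3820312500) = +129 µV.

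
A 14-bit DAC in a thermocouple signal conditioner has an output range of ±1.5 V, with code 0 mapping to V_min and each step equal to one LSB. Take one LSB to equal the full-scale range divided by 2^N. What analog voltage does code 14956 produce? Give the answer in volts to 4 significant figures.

Span: 1.5 V − (-1.5 V) = 3 V. LSB = 3 V / 2^14.
V_out = -1.5 + 14956 × (3/16384) V
      = -1.5 V + 2.73853 V = 1.23853 V.

1.239 V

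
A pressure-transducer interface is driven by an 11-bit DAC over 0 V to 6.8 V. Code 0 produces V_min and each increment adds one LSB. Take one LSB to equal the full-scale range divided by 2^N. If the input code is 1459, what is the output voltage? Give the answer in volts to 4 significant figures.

4.844 V

Full-scale range = 6.8 V. LSB = 6.8 V / 2^11.
V_out = 0 + 1459 × (6.8/2048) V
      = 0 + 4.84434 = 4.84434 V.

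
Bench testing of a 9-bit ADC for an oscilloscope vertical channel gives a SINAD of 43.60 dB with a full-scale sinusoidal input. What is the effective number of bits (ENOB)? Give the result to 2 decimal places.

6.95 bits

ENOB = (43.60 − 1.76)/6.02 = 6.9502 bits.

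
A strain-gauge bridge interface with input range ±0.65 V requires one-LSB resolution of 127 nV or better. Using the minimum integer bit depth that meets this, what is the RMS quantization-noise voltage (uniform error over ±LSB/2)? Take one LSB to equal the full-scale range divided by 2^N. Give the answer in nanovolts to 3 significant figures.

Range = 0.65 − (-0.65) = 1.3 V.
1.3 V / 127 nV = 1.024e7. Since 2^23 = 8388608 and 2^24 = 16777216, N = 24.
LSB = 1.3 V ÷ 2^24 = 1.3/16777216 V = 77.486 nV.
σ_q = LSB/√12 = 77.486 nV/3.4641 = 22.4 nV.

22.4 nV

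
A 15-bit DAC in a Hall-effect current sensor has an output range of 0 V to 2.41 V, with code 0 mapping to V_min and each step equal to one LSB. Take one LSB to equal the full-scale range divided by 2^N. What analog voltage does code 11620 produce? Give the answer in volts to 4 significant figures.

0.8546 V

V_FS = 2.41 V. LSB = 2.41 V / 2^15.
V_out = 0 + 11620 × (2.41/32768) V
      = 0 V + 0.854620 V = 0.854620 V.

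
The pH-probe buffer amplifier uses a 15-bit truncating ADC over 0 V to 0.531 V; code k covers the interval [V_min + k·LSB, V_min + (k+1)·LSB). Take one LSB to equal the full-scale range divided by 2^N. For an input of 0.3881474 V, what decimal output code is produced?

23952

V_FS = 0.531 V. LSB = 0.531 V / 2^15 ≈ 16.20 µV.
code = ⌊(V_in − V_min)/LSB⌋ = ⌊(V_in − V_min) × 2^15 / range⌋
     = ⌊(0.3881474 − (0)) × 32768 / 0.531⌋ = ⌊0.3881474 × 32768/0.531⌋
     = ⌊23952.569⌋ = 23952.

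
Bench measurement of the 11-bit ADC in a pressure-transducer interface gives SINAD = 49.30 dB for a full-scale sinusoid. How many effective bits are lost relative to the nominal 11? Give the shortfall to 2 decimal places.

N_eff = (49.30 − 1.76)/6.02 = 7.8970 bits.
Lost resolution: 11 − 7.8970 = 3.1030 bits.

3.10 bits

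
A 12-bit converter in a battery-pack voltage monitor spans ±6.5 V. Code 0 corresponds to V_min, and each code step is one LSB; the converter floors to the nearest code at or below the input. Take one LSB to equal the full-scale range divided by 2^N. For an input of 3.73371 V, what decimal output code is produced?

3224

Span: 6.5 V − (-6.5 V) = 13 V. LSB = 13 V / 2^12 ≈ 3.174 mV.
V_in − V_min = 3.73371 − (-6.5) = 10.23371 V.
Divide by LSB: 10.23371 × 4096/13 = 3224.4059.
Truncating gives code 3224.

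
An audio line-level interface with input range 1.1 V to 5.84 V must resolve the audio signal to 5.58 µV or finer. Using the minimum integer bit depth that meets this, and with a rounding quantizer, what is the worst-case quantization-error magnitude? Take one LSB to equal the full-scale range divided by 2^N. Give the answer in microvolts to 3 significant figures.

2.26 µV

The full-scale span is 5.84 − (1.1) = 4.74 V.
Required number of levels: 4.74/5.58 µV = 849460; smallest N with 2^N ≥ that is 20.
One LSB is 4.74 V / 1048576 = 4.5204 µV.
|e|_max = LSB/2 = 2.26 µV.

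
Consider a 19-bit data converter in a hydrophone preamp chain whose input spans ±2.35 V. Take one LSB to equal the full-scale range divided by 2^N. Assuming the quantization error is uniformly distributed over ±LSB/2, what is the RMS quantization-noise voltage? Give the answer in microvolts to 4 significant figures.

2.588 µV

The full-scale span is 2.35 − (-2.35) = 4.7 V.
LSB = 4.7 V ÷ 2^19 = 4.7/524288 V = 8.96454 µV.
σ_q = LSB/√12 = 8.96454 µV/3.4641 = 2.588 µV.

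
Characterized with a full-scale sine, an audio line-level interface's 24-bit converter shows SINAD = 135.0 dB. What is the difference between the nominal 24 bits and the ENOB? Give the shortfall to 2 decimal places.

ENOB = (SINAD − 1.76)/6.02 = (135.0 − 1.76)/6.02 = 22.1329 bits.
Lost resolution: 24 − 22.1329 = 1.8671 bits.

1.87 bits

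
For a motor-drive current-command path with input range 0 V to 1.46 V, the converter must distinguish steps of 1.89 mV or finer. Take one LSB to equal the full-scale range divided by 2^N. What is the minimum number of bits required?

Range is 1.46 V.
Levels needed ≥ 1.46/1.89 mV = 772.5. 2^10 = 1024 suffices, so N_min = 10.

10 bits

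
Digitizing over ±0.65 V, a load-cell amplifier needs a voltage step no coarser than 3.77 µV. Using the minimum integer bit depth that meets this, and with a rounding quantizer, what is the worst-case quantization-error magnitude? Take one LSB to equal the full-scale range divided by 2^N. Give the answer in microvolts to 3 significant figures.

1.24 µV

Full-scale range = 0.65 V − (-0.65 V) = 1.3 V.
Levels needed ≥ 1.3/3.77 µV = 344800. 2^19 = 524288 suffices, so N_min = 19.
One LSB is 1.3 V / 524288 = 2.4796 µV.
Max error for round-to-nearest is LSB/2 = 1.24 µV.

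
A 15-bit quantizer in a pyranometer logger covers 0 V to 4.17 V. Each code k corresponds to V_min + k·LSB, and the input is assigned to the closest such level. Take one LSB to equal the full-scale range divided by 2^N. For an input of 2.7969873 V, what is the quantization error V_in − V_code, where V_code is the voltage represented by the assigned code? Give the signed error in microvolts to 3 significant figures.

Full-scale range = 4.17 V. LSB = 4.17 V / 2^15 ≈ 127.3 µV.
(2.7969873 − (0)) / LSB = 2.7969873 × 32768/4.17 = 21978.8201. Nearest integer: k = 21979.
Reconstructed level: 0 + 21979 × 4.17/32768 V = 2.7970101929 V.
e = 2.7969873 − (2.7970101929) = −22.9 µV.

−22.9 µV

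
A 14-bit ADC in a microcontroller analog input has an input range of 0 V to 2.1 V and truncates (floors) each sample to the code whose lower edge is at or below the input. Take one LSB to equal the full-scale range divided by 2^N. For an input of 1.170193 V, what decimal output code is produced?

V_FS = 2.1 V. LSB = 2.1 V / 2^14 ≈ 128.2 µV.
(V_in − V_min) × 2^14/range = (1.170193 − (0)) × 16384/2.1 = 9129.734.
Floor → code = 9129.

9129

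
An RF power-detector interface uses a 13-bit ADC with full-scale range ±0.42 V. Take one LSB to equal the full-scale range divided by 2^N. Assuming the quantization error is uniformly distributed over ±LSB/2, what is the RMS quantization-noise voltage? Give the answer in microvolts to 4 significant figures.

Full-scale range = 0.42 V − (-0.42 V) = 0.84 V.
Step size = 0.84/8192 V = 102.539 µV.
σ_q = LSB/√12 = 102.539 µV/3.4641 = 29.60 µV.

29.60 µV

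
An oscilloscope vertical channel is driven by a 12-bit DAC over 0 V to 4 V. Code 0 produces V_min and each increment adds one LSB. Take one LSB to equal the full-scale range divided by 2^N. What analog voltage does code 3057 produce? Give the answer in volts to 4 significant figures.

2.985 V

V_FS = 4 V. LSB = 4 V / 2^12.
V_out = V_min + code × LSB = 0 V + 3057 × 4 V / 4096
      = 0 V + 2.98535 V = 2.98535 V.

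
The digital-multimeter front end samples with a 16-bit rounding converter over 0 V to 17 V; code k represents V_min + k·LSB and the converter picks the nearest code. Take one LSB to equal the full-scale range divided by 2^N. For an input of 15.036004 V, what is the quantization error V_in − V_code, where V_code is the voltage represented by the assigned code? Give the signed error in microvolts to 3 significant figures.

−83.0 µV

Range is 17 V. LSB = 17 V / 2^16 ≈ 259.4 µV.
Position in LSBs: (15.036004 − (0)) × 65536/17 = 57964.6799; rounding gives k = 57965.
V_code = V_min + k × range/2^16 = 0 + 57965 × 17/65536 = 15.036087036 V.
V_in − V_code = 15.036004 − (15.036087036) = −83.0 µV.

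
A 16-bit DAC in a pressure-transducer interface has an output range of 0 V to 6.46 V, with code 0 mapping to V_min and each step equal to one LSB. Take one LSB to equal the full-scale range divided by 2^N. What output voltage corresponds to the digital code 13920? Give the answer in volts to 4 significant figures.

Full-scale range = 6.46 V. LSB = 6.46 V / 2^16.
Output = V_min + (13920/65536) × range = 0 + 0.212402 × 6.46 V
      = 0 V + 1.37212 V = 1.37212 V.

1.372 V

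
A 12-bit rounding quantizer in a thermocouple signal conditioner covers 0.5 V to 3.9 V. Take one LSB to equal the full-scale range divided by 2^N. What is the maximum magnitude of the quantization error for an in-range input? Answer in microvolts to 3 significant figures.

415 µV

Span: 3.9 V − (0.5 V) = 3.4 V.
LSB = 3.4 V ÷ 2^12 = 3.4/4096 V = 0.83008 mV.
A rounding quantizer has |error| ≤ LSB/2 = 415 µV.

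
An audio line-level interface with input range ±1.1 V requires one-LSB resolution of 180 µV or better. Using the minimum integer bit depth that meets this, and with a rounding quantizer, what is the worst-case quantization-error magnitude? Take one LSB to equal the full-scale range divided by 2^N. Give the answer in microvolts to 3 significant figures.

The full-scale span is 1.1 − (-1.1) = 2.2 V.
2.2 V / 180 µV = 12220. Since 2^13 = 8192 and 2^14 = 16384, N = 14.
LSB = 2.2 V / 2^14 = 134.28 µV.
Max error for round-to-nearest is LSB/2 = 67.1 µV.

67.1 µV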